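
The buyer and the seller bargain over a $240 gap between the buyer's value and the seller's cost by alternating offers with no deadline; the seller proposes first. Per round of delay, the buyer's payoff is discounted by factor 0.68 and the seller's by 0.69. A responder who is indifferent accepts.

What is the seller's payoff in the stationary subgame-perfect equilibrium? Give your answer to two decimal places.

144.69

In a stationary SPE each proposer offers the other exactly their discounted continuation value.
If the seller keeps x when proposing and the buyer keeps y when proposing, then x = 240 − 0.68y and y = 240 − 0.69x.
Solving: x = 240(1 − 0.68) / (1 − 0.69·0.68) = 76.8 / 0.5308 ≈ 144.6873.
The buyer gets 240 − 144.6873 ≈ 95.3127.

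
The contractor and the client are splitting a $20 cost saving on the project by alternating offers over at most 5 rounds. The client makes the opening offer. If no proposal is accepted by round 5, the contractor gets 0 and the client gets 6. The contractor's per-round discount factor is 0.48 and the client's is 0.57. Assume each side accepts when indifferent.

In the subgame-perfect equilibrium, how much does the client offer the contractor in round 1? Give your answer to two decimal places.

5.26

Solve by backward induction from round 5.
Round 5 (the client proposes): the contractor will accept anything ≥ 0, so the client offers 0 and keeps 20.
Round 4 (the contractor proposes): the client can get 20 next round, worth 0.57 × 20 = 11.4 now; the contractor offers that and keeps 8.6.
Round 3 (the client proposes): the contractor can get 8.6 next round, worth 0.48 × 8.6 = 4.128 now, so the client offers 4.128, keeping 15.872.
Round 2 (the contractor proposes): the client can get 15.872 next round, worth 0.57 × 15.872 = 9.04704 now, so the contractor offers 9.04704, keeping 10.95296.
Round 1 (the client proposes): the contractor can get 10.95296 next round, worth 0.48 × 10.95296 = 5.2574208 now. The client offers 5.2574208 and keeps 20 − 5.2574208 = 14.7425792.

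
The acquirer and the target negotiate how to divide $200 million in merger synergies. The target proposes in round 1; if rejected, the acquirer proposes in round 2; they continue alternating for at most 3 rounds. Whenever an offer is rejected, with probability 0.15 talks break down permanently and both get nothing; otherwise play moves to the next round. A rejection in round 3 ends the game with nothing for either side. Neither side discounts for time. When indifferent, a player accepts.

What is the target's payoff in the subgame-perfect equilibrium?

174.5

Round 3 (the target proposes): rejection yields 0 for the acquirer; the target offers 0 and keeps 200.
Round 2 (the acquirer proposes): rejecting gives the target an expected 0.85 × 200 = 170, so the acquirer offers 170, keeping 30.
Round 1 (the target proposes): rejecting gives the acquirer an expected 0.85 × 30 = 25.5; the target offers that and keeps 174.5.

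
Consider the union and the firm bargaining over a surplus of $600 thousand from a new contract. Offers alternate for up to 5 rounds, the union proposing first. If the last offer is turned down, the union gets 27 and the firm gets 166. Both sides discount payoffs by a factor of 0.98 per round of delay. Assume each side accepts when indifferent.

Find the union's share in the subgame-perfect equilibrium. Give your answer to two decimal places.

Round 5 (the union proposes): the firm gets 166 if talks fail, so the union offers 166 and keeps 434.
Round 4 (the firm proposes): the union can get 434 next round, worth 0.98 × 434 = 425.32 now. The firm offers 425.32 and keeps 600 − 425.32 = 174.68.
Round 3 (the union proposes): the firm can get 174.68 next round, worth 0.98 × 174.68 = 171.1864 now, so the union offers 171.1864, keeping 428.8136.
Round 2 (the firm proposes): the union can get 428.8136 next round, worth 0.98 × 428.8136 = 420.237328 now; the firm offers that and keeps 179.762672.
Round 1 (the union proposes): the firm can get 179.762672 next round, worth 0.98 × 179.762672 = 176.16741856 now; the union offers that and keeps 423.83258144.

423.83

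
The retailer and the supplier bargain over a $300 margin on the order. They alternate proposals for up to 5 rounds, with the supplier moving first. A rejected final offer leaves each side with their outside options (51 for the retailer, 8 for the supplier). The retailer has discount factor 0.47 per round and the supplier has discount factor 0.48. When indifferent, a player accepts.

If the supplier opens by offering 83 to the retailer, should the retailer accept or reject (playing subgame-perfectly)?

Round 5 (the supplier proposes): the retailer gets 51 if talks fail, so the supplier offers 51 and keeps 249.
Round 4 (the retailer proposes): the supplier can get 249 next round, worth 0.48 × 249 = 119.52 now; the retailer offers that and keeps 180.48.
Round 3 (the supplier proposes): the retailer can get 180.48 next round, worth 0.47 × 180.48 = 84.8256 now, so the supplier offers 84.8256, keeping 215.1744.
Round 2 (the retailer proposes): the supplier can get 215.1744 next round, worth 0.48 × 215.1744 = 103.283712 now. The retailer offers 103.283712 and keeps 300 − 103.283712 = 196.716288.
So by rejecting in round 1, the retailer gets 196.716288 next round, worth 0.47 × 196.716288 = 92.45665536 now.
Offer 83 < 92.45665536, so the retailer rejects.

Reject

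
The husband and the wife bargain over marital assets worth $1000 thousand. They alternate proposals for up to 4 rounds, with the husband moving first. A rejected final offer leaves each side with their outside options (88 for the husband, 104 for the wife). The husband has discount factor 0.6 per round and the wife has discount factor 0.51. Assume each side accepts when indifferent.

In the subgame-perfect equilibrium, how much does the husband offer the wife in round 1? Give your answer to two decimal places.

By backward induction:
Round 4 (the wife proposes): the husband gets 88 if talks fail, so the wife offers 88 and keeps 912.
Round 3 (the husband proposes): the wife can get 912 next round, worth 0.51 × 912 = 465.12 now; the husband offers that and keeps 534.88.
Round 2 (the wife proposes): the husband can get 534.88 next round, worth 0.6 × 534.88 = 320.928 now. The wife offers 320.928 and keeps 1000 − 320.928 = 679.072.
Round 1 (the husband proposes): the wife can get 679.072 next round, worth 0.51 × 679.072 = 346.32672 now, so the husband offers 346.32672, keeping 653.67328.

346.33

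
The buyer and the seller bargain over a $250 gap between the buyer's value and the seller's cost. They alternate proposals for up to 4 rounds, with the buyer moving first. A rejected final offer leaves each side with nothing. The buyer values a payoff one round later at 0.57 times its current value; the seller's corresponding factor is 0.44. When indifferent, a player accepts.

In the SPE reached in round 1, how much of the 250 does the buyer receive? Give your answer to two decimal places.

175.11

Work backward from the last round.
Round 4 (the seller proposes): the buyer will accept anything ≥ 0, so the seller offers 0 and keeps 250.
Round 3 (the buyer proposes): the seller can get 250 next round, worth 0.44 × 250 = 110 now; the buyer offers that and keeps 140.
Round 2 (the seller proposes): the buyer can get 140 next round, worth 0.57 × 140 = 79.8 now; the seller offers that and keeps 170.2.
Round 1 (the buyer proposes): the seller can get 170.2 next round, worth 0.44 × 170.2 = 74.888 now; the buyer offers that and keeps 175.112.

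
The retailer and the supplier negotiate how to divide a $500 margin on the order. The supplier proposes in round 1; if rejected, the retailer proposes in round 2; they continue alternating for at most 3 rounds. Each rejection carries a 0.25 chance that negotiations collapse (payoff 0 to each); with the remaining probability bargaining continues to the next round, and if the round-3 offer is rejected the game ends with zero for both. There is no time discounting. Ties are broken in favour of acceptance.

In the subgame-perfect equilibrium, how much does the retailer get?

Round 3 (the supplier proposes): rejection yields 0 for the retailer; the supplier offers 0 and keeps 500.
Round 2 (the retailer proposes): rejecting gives the supplier an expected 0.75 × 500 = 375; the retailer offers that and keeps 125.
Round 1 (the supplier proposes): rejecting gives the retailer an expected 0.75 × 125 = 93.75. The supplier offers 93.75 and keeps 500 − 93.75 = 406.25.

93.75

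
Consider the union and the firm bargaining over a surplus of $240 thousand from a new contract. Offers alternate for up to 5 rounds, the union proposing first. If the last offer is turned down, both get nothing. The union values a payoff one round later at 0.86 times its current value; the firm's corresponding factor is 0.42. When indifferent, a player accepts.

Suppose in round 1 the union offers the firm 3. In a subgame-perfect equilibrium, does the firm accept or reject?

Round 5 (the union proposes): the firm will accept anything ≥ 0, so the union offers 0 and keeps 240.
Round 4 (the firm proposes): the union can get 240 next round, worth 0.86 × 240 = 206.4 now; the firm offers that and keeps 33.6.
Round 3 (the union proposes): the firm can get 33.6 next round, worth 0.42 × 33.6 = 14.112 now, so the union offers 14.112, keeping 225.888.
Round 2 (the firm proposes): the union can get 225.888 next round, worth 0.86 × 225.888 = 194.26368 now. The firm offers 194.26368 and keeps 240 − 194.26368 = 45.73632.
So by rejecting in round 1, the firm gets 45.73632 next round, worth 0.42 × 45.73632 = 19.2092544 now.
Offer 3 < 19.2092544, so the firm rejects.

Reject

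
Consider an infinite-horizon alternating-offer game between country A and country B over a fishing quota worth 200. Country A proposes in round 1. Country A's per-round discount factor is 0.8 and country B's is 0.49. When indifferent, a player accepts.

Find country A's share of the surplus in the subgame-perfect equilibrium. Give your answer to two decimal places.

Let x be country A's share when country A proposes and y be country B's share when country B proposes.
Country B accepts iff offered ≥ 0.49·y, so x = 200 − 0.49y. Symmetrically y = 200 − 0.8x.
Substituting: x = 200 − 0.49(200 − 0.8x), giving x(1 − 0.8·0.49) = 200(1 − 0.49).
So x = 200 × 0.51 / 0.608 ≈ 167.7632, and country B receives 200 − x ≈ 32.2368.

167.76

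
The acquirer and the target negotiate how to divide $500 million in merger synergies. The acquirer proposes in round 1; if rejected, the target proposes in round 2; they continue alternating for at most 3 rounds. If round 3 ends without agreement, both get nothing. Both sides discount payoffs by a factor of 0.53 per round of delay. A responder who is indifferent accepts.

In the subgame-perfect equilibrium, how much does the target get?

124.55

Round 3 (the acquirer proposes): the target will accept anything ≥ 0, so the acquirer offers 0 and keeps 500.
Round 2 (the target proposes): the acquirer can get 500 next round, worth 0.53 × 500 = 265 now, so the target offers 265, keeping 235.
Round 1 (the acquirer proposes): the target can get 235 next round, worth 0.53 × 235 = 124.55 now. The acquirer offers 124.55 and keeps 500 − 124.55 = 375.45.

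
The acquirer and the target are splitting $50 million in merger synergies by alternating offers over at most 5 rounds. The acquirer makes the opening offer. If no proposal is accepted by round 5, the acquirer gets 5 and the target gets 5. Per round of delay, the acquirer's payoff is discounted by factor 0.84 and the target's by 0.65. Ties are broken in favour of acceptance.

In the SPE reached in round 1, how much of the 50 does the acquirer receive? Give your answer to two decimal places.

By backward induction:
Round 5 (the acquirer proposes): the target gets 5 if talks fail, so the acquirer offers 5 and keeps 45.
Round 4 (the target proposes): the acquirer can get 45 next round, worth 0.84 × 45 = 37.8 now. The target offers 37.8 and keeps 50 − 37.8 = 12.2.
Round 3 (the acquirer proposes): the target can get 12.2 next round, worth 0.65 × 12.2 = 7.93 now; the acquirer offers that and keeps 42.07.
Round 2 (the target proposes): the acquirer can get 42.07 next round, worth 0.84 × 42.07 = 35.3388 now. The target offers 35.3388 and keeps 50 − 35.3388 = 14.6612.
Round 1 (the acquirer proposes): the target can get 14.6612 next round, worth 0.65 × 14.6612 = 9.52978 now, so the acquirer offers 9.52978, keeping 40.47022.

40.47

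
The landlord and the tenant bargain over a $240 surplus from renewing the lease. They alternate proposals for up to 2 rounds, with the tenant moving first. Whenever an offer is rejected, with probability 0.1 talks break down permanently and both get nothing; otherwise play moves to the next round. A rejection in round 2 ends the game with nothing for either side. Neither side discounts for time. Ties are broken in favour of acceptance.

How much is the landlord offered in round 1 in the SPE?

216

Round 2 (the landlord proposes): the tenant will accept anything ≥ 0, so the landlord offers 0 and keeps 240.
Round 1 (the tenant proposes): rejecting gives the landlord an expected 0.9 × 240 = 216; the tenant offers that and keeps 24.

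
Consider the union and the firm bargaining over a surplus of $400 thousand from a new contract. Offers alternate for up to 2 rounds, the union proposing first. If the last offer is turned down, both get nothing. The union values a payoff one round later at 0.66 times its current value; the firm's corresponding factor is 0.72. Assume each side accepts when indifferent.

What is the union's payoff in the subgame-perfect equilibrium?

112

Round 2 (the firm proposes): the union will accept anything ≥ 0, so the firm offers 0 and keeps 400.
Round 1 (the union proposes): the firm can get 400 next round, worth 0.72 × 400 = 288 now; the union offers that and keeps 112.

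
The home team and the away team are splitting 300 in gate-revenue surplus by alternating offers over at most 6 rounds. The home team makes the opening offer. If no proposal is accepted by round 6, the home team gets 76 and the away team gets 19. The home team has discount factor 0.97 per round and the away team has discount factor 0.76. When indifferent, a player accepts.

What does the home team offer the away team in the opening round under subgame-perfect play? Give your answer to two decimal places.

Round 6 (the away team proposes): the home team gets 76 if talks fail, so the away team offers 76 and keeps 224.
Round 5 (the home team proposes): the away team can get 224 next round, worth 0.76 × 224 = 170.24 now. The home team offers 170.24 and keeps 300 − 170.24 = 129.76.
Round 4 (the away team proposes): the home team can get 129.76 next round, worth 0.97 × 129.76 = 125.8672 now. The away team offers 125.8672 and keeps 300 − 125.8672 = 174.1328.
Round 3 (the home team proposes): the away team can get 174.1328 next round, worth 0.76 × 174.1328 = 132.340928 now. The home team offers 132.340928 and keeps 300 − 132.340928 = 167.659072.
Round 2 (the away team proposes): the home team can get 167.659072 next round, worth 0.97 × 167.659072 = 162.62929984 now. The away team offers 162.62929984 and keeps 300 − 162.62929984 = 137.37070016.
Round 1 (the home team proposes): the away team can get 137.37070016 next round, worth 0.76 × 137.37070016 = 104.4017321216 now, so the home team offers 104.4017321216, keeping 195.5982678784.

104.40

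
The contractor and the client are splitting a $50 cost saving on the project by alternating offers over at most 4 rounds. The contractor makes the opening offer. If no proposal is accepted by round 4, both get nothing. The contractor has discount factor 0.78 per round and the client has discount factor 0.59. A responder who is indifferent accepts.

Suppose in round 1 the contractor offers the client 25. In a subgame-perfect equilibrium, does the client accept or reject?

Round 4 (the client proposes): rejection yields 0 for the contractor; the client offers 0 and keeps 50.
Round 3 (the contractor proposes): the client can get 50 next round, worth 0.59 × 50 = 29.5 now. The contractor offers 29.5 and keeps 50 − 29.5 = 20.5.
Round 2 (the client proposes): the contractor can get 20.5 next round, worth 0.78 × 20.5 = 15.99 now; the client offers that and keeps 34.01.
So by rejecting in round 1, the client gets 34.01 next round, worth 0.59 × 34.01 = 20.0659 now.
Offer 25 ≥ 20.0659, so the client accepts.

Accept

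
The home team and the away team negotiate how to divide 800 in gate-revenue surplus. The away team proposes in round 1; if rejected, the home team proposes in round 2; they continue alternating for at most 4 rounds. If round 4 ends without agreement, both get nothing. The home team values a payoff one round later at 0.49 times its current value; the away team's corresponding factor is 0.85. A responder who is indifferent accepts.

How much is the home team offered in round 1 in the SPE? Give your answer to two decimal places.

Round 4 (the home team proposes): the away team will accept anything ≥ 0, so the home team offers 0 and keeps 800.
Round 3 (the away team proposes): the home team can get 800 next round, worth 0.49 × 800 = 392 now, so the away team offers 392, keeping 408.
Round 2 (the home team proposes): the away team can get 408 next round, worth 0.85 × 408 = 346.8 now; the home team offers that and keeps 453.2.
Round 1 (the away team proposes): the home team can get 453.2 next round, worth 0.49 × 453.2 = 222.068 now; the away team offers that and keeps 577.932.

222.07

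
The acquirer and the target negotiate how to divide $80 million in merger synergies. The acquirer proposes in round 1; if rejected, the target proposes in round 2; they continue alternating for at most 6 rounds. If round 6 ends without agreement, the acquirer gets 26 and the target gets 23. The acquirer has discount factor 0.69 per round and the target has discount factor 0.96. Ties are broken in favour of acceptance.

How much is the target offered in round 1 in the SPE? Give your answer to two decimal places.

62.32

Solve by backward induction from round 6.
Round 6 (the target proposes): the acquirer gets 26 if talks fail, so the target offers 26 and keeps 54.
Round 5 (the acquirer proposes): the target can get 54 next round, worth 0.96 × 54 = 51.84 now, so the acquirer offers 51.84, keeping 28.16.
Round 4 (the target proposes): the acquirer can get 28.16 next round, worth 0.69 × 28.16 = 19.4304 now, so the target offers 19.4304, keeping 60.5696.
Round 3 (the acquirer proposes): the target can get 60.5696 next round, worth 0.96 × 60.5696 = 58.146816 now. The acquirer offers 58.146816 and keeps 80 − 58.146816 = 21.853184.
Round 2 (the target proposes): the acquirer can get 21.853184 next round, worth 0.69 × 21.853184 = 15.07869696 now, so the target offers 15.07869696, keeping 64.92130304.
Round 1 (the acquirer proposes): the target can get 64.92130304 next round, worth 0.96 × 64.92130304 = 62.3244509184 now; the acquirer offers that and keeps 17.6755490816.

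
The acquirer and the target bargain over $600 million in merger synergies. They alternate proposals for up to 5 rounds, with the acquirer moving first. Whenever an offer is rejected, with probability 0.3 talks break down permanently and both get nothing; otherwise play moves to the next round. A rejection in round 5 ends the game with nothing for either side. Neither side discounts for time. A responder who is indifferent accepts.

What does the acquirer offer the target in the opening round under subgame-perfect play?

Round 5 (the acquirer proposes): rejection yields 0 for the target; the acquirer offers 0 and keeps 600.
Round 4 (the target proposes): rejecting gives the acquirer an expected 0.7 × 600 = 420; the target offers that and keeps 180.
Round 3 (the acquirer proposes): rejecting gives the target an expected 0.7 × 180 = 126; the acquirer offers that and keeps 474.
Round 2 (the target proposes): rejecting gives the acquirer an expected 0.7 × 474 = 331.8. The target offers 331.8 and keeps 600 − 331.8 = 268.2.
Round 1 (the acquirer proposes): rejecting gives the target an expected 0.7 × 268.2 = 187.74. The acquirer offers 187.74 and keeps 600 − 187.74 = 412.26.

187.74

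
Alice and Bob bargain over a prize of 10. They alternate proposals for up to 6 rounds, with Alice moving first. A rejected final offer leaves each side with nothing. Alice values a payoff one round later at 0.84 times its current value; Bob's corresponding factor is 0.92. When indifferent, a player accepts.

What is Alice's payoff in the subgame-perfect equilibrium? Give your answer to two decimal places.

1.90

By backward induction:
Round 6 (Bob proposes): rejection yields 0 for Alice; Bob offers 0 and keeps 10.
Round 5 (Alice proposes): Bob can get 10 next round, worth 0.92 × 10 = 9.2 now, so Alice offers 9.2, keeping 0.8.
Round 4 (Bob proposes): Alice can get 0.8 next round, worth 0.84 × 0.8 = 0.672 now, so Bob offers 0.672, keeping 9.328.
Round 3 (Alice proposes): Bob can get 9.328 next round, worth 0.92 × 9.328 = 8.58176 now; Alice offers that and keeps 1.41824.
Round 2 (Bob proposes): Alice can get 1.41824 next round, worth 0.84 × 1.41824 = 1.1913216 now; Bob offers that and keeps 8.8086784.
Round 1 (Alice proposes): Bob can get 8.8086784 next round, worth 0.92 × 8.8086784 = 8.103984128 now, so Alice offers 8.103984128, keeping 1.896015872.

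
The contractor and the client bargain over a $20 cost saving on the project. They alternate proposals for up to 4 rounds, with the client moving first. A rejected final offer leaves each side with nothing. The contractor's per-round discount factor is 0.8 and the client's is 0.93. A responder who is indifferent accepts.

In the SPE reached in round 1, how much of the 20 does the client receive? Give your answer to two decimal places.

6.98

Solve by backward induction from round 4.
Round 4 (the contractor proposes): rejection yields 0 for the client; the contractor offers 0 and keeps 20.
Round 3 (the client proposes): the contractor can get 20 next round, worth 0.8 × 20 = 16 now, so the client offers 16, keeping 4.
Round 2 (the contractor proposes): the client can get 4 next round, worth 0.93 × 4 = 3.72 now, so the contractor offers 3.72, keeping 16.28.
Round 1 (the client proposes): the contractor can get 16.28 next round, worth 0.8 × 16.28 = 13.024 now, so the client offers 13.024, keeping 6.976.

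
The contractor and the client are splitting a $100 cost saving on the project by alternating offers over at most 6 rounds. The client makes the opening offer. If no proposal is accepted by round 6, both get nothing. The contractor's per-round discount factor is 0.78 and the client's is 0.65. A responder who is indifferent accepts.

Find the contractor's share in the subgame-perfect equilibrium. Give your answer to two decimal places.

61.19

Round 6 (the contractor proposes): rejection yields 0 for the client; the contractor offers 0 and keeps 100.
Round 5 (the client proposes): the contractor can get 100 next round, worth 0.78 × 100 = 78 now; the client offers that and keeps 22.
Round 4 (the contractor proposes): the client can get 22 next round, worth 0.65 × 22 = 14.3 now; the contractor offers that and keeps 85.7.
Round 3 (the client proposes): the contractor can get 85.7 next round, worth 0.78 × 85.7 = 66.846 now, so the client offers 66.846, keeping 33.154.
Round 2 (the contractor proposes): the client can get 33.154 next round, worth 0.65 × 33.154 = 21.5501 now, so the contractor offers 21.5501, keeping 78.4499.
Round 1 (the client proposes): the contractor can get 78.4499 next round, worth 0.78 × 78.4499 = 61.190922 now, so the client offers 61.190922, keeping 38.809078.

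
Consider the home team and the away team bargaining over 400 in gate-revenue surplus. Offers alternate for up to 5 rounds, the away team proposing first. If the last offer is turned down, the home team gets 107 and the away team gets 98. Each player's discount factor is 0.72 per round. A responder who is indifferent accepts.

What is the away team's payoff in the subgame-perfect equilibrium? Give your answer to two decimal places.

248.80

Round 5 (the away team proposes): the home team gets 107 if talks fail, so the away team offers 107 and keeps 293.
Round 4 (the home team proposes): the away team can get 293 next round, worth 0.72 × 293 = 210.96 now. The home team offers 210.96 and keeps 400 − 210.96 = 189.04.
Round 3 (the away team proposes): the home team can get 189.04 next round, worth 0.72 × 189.04 = 136.1088 now, so the away team offers 136.1088, keeping 263.8912.
Round 2 (the home team proposes): the away team can get 263.8912 next round, worth 0.72 × 263.8912 = 190.001664 now. The home team offers 190.001664 and keeps 400 − 190.001664 = 209.998336.
Round 1 (the away team proposes): the home team can get 209.998336 next round, worth 0.72 × 209.998336 = 151.19880192 now. The away team offers 151.19880192 and keeps 400 − 151.19880192 = 248.80119808.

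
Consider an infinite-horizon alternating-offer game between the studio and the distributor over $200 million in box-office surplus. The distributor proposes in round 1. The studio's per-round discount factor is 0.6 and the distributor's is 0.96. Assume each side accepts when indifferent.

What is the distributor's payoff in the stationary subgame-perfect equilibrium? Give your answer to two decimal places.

When the distributor proposes, the studio accepts any offer worth at least 0.6 times what the studio would get by proposing next round; and vice versa.
This gives x = 200 − 0.6y and y = 200 − 0.96x, where x and y are each side's share when it proposes.
Hence (1 − 0.6·0.96)x = 200(1 − 0.6), i.e. 0.424·x = 80.
x ≈ 188.6792; the studio's share is 200 − x ≈ 11.3208.

188.68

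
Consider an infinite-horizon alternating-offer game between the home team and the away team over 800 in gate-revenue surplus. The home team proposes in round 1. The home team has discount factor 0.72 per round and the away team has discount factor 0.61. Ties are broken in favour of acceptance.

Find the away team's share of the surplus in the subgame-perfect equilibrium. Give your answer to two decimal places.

243.65

In a stationary SPE each proposer offers the other exactly their discounted continuation value.
If the home team keeps x when proposing and the away team keeps y when proposing, then x = 800 − 0.61y and y = 800 − 0.72x.
Solving: x = 800(1 − 0.61) / (1 − 0.72·0.61) = 312 / 0.5608 ≈ 556.3481.
The away team gets 800 − 556.3481 ≈ 243.6519.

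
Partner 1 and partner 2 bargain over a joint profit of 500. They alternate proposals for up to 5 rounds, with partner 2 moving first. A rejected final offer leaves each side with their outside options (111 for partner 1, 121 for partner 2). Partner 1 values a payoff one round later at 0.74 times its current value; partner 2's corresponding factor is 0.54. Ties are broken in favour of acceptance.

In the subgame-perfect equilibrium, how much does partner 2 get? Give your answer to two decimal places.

244.06

Round 5 (partner 2 proposes): partner 1 gets 111 if talks fail, so partner 2 offers 111 and keeps 389.
Round 4 (partner 1 proposes): partner 2 can get 389 next round, worth 0.54 × 389 = 210.06 now. Partner 1 offers 210.06 and keeps 500 − 210.06 = 289.94.
Round 3 (partner 2 proposes): partner 1 can get 289.94 next round, worth 0.74 × 289.94 = 214.5556 now; partner 2 offers that and keeps 285.4444.
Round 2 (partner 1 proposes): partner 2 can get 285.4444 next round, worth 0.54 × 285.4444 = 154.139976 now. Partner 1 offers 154.139976 and keeps 500 − 154.139976 = 345.860024.
Round 1 (partner 2 proposes): partner 1 can get 345.860024 next round, worth 0.74 × 345.860024 = 255.93641776 now, so partner 2 offers 255.93641776, keeping 244.06358224.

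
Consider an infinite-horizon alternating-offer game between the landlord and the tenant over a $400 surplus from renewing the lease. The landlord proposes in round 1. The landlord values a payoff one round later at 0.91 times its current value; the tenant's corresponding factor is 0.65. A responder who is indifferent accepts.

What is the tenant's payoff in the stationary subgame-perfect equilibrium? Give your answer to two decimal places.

57.28

Let x be the landlord's share when the landlord proposes and y be the tenant's share when the tenant proposes.
The tenant accepts iff offered ≥ 0.65·y, so x = 400 − 0.65y. Symmetrically y = 400 − 0.91x.
Substituting: x = 400 − 0.65(400 − 0.91x), giving x(1 − 0.91·0.65) = 400(1 − 0.65).
So x = 400 × 0.35 / 0.4085 ≈ 342.7173, and the tenant receives 400 − x ≈ 57.2827.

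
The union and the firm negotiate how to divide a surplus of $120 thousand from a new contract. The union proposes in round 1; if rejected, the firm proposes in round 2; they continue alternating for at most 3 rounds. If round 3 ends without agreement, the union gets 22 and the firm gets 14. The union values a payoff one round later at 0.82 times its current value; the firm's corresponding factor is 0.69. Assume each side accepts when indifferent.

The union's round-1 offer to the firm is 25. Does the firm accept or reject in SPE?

Accept

Round 3 (the union proposes): the firm gets 14 if talks fail, so the union offers 14 and keeps 106.
Round 2 (the firm proposes): the union can get 106 next round, worth 0.82 × 106 = 86.92 now. The firm offers 86.92 and keeps 120 − 86.92 = 33.08.
So by rejecting in round 1, the firm gets 33.08 next round, worth 0.69 × 33.08 = 22.8252 now.
Offer 25 ≥ 22.8252, so the firm accepts.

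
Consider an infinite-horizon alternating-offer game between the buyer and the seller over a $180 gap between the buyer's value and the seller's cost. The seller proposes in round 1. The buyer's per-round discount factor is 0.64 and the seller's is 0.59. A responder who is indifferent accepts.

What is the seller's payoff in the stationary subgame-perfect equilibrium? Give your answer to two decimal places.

Let x be the seller's share when the seller proposes and y be the buyer's share when the buyer proposes.
The buyer accepts iff offered ≥ 0.64·y, so x = 180 − 0.64y. Symmetrically y = 180 − 0.59x.
Substituting: x = 180 − 0.64(180 − 0.59x), giving x(1 − 0.59·0.64) = 180(1 − 0.64).
So x = 180 × 0.36 / 0.6224 ≈ 104.1131, and the buyer receives 180 − x ≈ 75.8869.

104.11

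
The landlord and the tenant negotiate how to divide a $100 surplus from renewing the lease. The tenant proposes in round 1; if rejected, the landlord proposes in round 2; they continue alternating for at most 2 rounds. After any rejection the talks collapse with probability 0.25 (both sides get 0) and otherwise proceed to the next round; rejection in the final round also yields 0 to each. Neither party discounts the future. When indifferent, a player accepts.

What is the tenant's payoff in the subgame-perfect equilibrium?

25

By backward induction:
Round 2 (the landlord proposes): rejection yields 0 for the tenant; the landlord offers 0 and keeps 100.
Round 1 (the tenant proposes): rejecting gives the landlord an expected 0.75 × 100 = 75; the tenant offers that and keeps 25.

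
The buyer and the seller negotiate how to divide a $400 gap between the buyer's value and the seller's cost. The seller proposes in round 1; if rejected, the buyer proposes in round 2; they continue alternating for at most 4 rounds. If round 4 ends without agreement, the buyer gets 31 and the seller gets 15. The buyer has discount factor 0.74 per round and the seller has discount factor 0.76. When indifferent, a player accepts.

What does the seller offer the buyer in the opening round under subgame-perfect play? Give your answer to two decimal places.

Solve by backward induction from round 4.
Round 4 (the buyer proposes): the seller gets 15 if talks fail, so the buyer offers 15 and keeps 385.
Round 3 (the seller proposes): the buyer can get 385 next round, worth 0.74 × 385 = 284.9 now. The seller offers 284.9 and keeps 400 − 284.9 = 115.1.
Round 2 (the buyer proposes): the seller can get 115.1 next round, worth 0.76 × 115.1 = 87.476 now; the buyer offers that and keeps 312.524.
Round 1 (the seller proposes): the buyer can get 312.524 next round, worth 0.74 × 312.524 = 231.26776 now, so the seller offers 231.26776, keeping 168.73224.

231.27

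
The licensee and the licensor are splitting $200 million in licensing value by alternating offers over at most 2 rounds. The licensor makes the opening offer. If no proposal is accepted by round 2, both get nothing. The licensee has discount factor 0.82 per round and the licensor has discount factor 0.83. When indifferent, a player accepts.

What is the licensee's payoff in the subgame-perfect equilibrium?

164

Round 2 (the licensee proposes): the licensor will accept anything ≥ 0, so the licensee offers 0 and keeps 200.
Round 1 (the licensor proposes): the licensee can get 200 next round, worth 0.82 × 200 = 164 now, so the licensor offers 164, keeping 36.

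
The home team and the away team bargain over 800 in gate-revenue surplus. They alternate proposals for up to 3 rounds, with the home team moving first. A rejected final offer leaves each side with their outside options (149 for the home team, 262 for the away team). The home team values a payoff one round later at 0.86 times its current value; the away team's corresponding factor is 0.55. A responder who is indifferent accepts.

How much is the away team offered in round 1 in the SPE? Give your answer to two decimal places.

185.53

Round 3 (the home team proposes): the away team gets 262 if talks fail, so the home team offers 262 and keeps 538.
Round 2 (the away team proposes): the home team can get 538 next round, worth 0.86 × 538 = 462.68 now. The away team offers 462.68 and keeps 800 − 462.68 = 337.32.
Round 1 (the home team proposes): the away team can get 337.32 next round, worth 0.55 × 337.32 = 185.526 now, so the home team offers 185.526, keeping 614.474.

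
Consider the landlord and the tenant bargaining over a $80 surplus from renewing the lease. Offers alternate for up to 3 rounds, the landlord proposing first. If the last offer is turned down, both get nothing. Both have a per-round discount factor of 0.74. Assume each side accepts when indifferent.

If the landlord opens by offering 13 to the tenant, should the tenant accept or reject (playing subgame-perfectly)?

Round 3 (the landlord proposes): the tenant will accept anything ≥ 0, so the landlord offers 0 and keeps 80.
Round 2 (the tenant proposes): the landlord can get 80 next round, worth 0.74 × 80 = 59.2 now. The tenant offers 59.2 and keeps 80 − 59.2 = 20.8.
So by rejecting in round 1, the tenant gets 20.8 next round, worth 0.74 × 20.8 = 15.392 now.
Offer 13 < 15.392, so the tenant rejects.

Reject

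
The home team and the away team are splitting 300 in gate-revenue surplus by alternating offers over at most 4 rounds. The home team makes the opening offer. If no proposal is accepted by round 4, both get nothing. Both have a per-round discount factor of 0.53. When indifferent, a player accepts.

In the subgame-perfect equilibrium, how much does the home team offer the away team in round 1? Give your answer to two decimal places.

Round 4 (the away team proposes): rejection yields 0 for the home team; the away team offers 0 and keeps 300.
Round 3 (the home team proposes): the away team can get 300 next round, worth 0.53 × 300 = 159 now. The home team offers 159 and keeps 300 − 159 = 141.
Round 2 (the away team proposes): the home team can get 141 next round, worth 0.53 × 141 = 74.73 now; the away team offers that and keeps 225.27.
Round 1 (the home team proposes): the away team can get 225.27 next round, worth 0.53 × 225.27 = 119.3931 now; the home team offers that and keeps 180.6069.

119.39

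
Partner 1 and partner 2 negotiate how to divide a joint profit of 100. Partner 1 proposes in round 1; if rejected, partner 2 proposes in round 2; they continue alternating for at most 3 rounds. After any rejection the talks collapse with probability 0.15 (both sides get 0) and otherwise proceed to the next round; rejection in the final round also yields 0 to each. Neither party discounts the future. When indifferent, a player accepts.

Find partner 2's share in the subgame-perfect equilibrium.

By backward induction:
Round 3 (partner 1 proposes): rejection yields 0 for partner 2; partner 1 offers 0 and keeps 100.
Round 2 (partner 2 proposes): rejecting gives partner 1 an expected 0.85 × 100 = 85. Partner 2 offers 85 and keeps 100 − 85 = 15.
Round 1 (partner 1 proposes): rejecting gives partner 2 an expected 0.85 × 15 = 12.75, so partner 1 offers 12.75, keeping 87.25.

12.75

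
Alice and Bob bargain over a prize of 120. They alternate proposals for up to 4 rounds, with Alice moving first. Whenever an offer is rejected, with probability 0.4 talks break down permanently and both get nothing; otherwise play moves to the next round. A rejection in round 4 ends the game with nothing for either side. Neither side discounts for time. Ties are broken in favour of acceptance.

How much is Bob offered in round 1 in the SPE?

Round 4 (Bob proposes): Alice will accept anything ≥ 0, so Bob offers 0 and keeps 120.
Round 3 (Alice proposes): rejecting gives Bob an expected 0.6 × 120 = 72; Alice offers that and keeps 48.
Round 2 (Bob proposes): rejecting gives Alice an expected 0.6 × 48 = 28.8. Bob offers 28.8 and keeps 120 − 28.8 = 91.2.
Round 1 (Alice proposes): rejecting gives Bob an expected 0.6 × 91.2 = 54.72. Alice offers 54.72 and keeps 120 − 54.72 = 65.28.

54.72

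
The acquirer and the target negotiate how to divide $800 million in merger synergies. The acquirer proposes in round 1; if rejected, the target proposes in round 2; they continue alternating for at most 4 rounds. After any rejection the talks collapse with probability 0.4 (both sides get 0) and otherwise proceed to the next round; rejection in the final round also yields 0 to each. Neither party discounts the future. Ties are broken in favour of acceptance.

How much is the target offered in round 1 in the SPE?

364.8

Round 4 (the target proposes): rejection yields 0 for the acquirer; the target offers 0 and keeps 800.
Round 3 (the acquirer proposes): rejecting gives the target an expected 0.6 × 800 = 480; the acquirer offers that and keeps 320.
Round 2 (the target proposes): rejecting gives the acquirer an expected 0.6 × 320 = 192; the target offers that and keeps 608.
Round 1 (the acquirer proposes): rejecting gives the target an expected 0.6 × 608 = 364.8, so the acquirer offers 364.8, keeping 435.2.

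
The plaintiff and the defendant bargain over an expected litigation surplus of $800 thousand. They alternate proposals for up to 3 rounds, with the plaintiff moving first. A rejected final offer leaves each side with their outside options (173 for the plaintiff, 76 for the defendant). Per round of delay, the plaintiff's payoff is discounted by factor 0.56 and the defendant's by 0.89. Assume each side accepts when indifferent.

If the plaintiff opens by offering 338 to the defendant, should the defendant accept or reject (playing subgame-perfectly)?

Reject

Work out the defendant's continuation value if the offer is rejected.
Round 3 (the plaintiff proposes): the defendant gets 76 if talks fail, so the plaintiff offers 76 and keeps 724.
Round 2 (the defendant proposes): the plaintiff can get 724 next round, worth 0.56 × 724 = 405.44 now, so the defendant offers 405.44, keeping 394.56.
So by rejecting in round 1, the defendant gets 394.56 next round, worth 0.89 × 394.56 = 351.1584 now.
Offer 338 < 351.1584, so the defendant rejects.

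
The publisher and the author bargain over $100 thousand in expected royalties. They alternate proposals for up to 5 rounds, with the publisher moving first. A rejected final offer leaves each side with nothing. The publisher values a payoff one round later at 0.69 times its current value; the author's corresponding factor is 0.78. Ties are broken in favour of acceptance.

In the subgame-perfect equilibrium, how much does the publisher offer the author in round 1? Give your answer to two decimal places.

37.19

By backward induction:
Round 5 (the publisher proposes): rejection yields 0 for the author; the publisher offers 0 and keeps 100.
Round 4 (the author proposes): the publisher can get 100 next round, worth 0.69 × 100 = 69 now, so the author offers 69, keeping 31.
Round 3 (the publisher proposes): the author can get 31 next round, worth 0.78 × 31 = 24.18 now, so the publisher offers 24.18, keeping 75.82.
Round 2 (the author proposes): the publisher can get 75.82 next round, worth 0.69 × 75.82 = 52.3158 now, so the author offers 52.3158, keeping 47.6842.
Round 1 (the publisher proposes): the author can get 47.6842 next round, worth 0.78 × 47.6842 = 37.193676 now; the publisher offers that and keeps 62.806324.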